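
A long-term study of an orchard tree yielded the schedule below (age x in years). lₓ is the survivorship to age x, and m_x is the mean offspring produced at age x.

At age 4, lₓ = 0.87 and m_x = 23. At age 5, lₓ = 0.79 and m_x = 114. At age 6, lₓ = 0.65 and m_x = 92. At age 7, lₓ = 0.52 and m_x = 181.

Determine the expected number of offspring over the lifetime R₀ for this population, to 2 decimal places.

263.99

R₀ = Σ lₓ m_x:
  age 4: 0.87 × 23 = 20.0100
  age 5: 0.79 × 114 = 90.0600
  age 6: 0.65 × 92 = 59.8000
  age 7: 0.52 × 181 = 94.1200
R₀ = 20.0100 + 90.0600 + 59.8000 + 94.1200 = 263.9900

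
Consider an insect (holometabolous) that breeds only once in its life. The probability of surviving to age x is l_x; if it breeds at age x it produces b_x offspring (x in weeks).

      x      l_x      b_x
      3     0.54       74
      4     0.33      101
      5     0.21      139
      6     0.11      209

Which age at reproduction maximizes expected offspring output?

3

Expected offspring if breeding at age x = l_x × b_x:
  age 3: 0.54 × 74 = 39.960
  age 4: 0.33 × 101 = 33.330
  age 5: 0.21 × 139 = 29.190
  age 6: 0.11 × 209 = 22.990
Maximum at age 3 (39.960).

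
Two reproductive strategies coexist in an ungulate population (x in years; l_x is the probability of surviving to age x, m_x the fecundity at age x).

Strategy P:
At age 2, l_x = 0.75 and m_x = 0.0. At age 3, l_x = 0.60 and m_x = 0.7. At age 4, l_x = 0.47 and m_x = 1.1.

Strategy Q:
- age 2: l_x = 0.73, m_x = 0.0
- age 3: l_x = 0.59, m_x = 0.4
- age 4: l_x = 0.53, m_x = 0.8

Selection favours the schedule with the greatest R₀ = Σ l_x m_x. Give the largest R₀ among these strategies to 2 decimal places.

0.94

Strategy P: R₀ = 0.75×0.0 + 0.60×0.7 + 0.47×1.1 = 0.9370
Strategy Q: R₀ = 0.73×0.0 + 0.59×0.4 + 0.53×0.8 = 0.6600
Highest R₀: strategy P with 0.9370.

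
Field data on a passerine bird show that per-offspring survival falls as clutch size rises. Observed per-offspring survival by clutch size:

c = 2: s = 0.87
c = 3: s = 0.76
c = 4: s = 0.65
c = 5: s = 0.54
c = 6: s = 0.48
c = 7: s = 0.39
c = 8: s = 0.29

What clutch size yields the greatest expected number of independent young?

Expected independent young = c × s(c):
  c=2: 2 × 0.87 = 1.740
  c=3: 3 × 0.76 = 2.280
  c=4: 4 × 0.65 = 2.600
  c=5: 5 × 0.54 = 2.700
  c=6: 6 × 0.48 = 2.880
  c=7: 7 × 0.39 = 2.730
  c=8: 8 × 0.29 = 2.320
Maximum at c = 6 (2.880 independent young).

6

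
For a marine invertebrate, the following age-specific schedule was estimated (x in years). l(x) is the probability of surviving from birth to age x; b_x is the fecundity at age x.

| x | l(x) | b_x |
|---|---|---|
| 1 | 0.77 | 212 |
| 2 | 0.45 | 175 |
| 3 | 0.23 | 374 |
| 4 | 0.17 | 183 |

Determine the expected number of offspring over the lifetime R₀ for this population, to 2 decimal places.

359.12

R₀ = Σ l(x) b_x:
  age 1: 0.77 × 212 = 163.2400
  age 2: 0.45 × 175 = 78.7500
  age 3: 0.23 × 374 = 86.0200
  age 4: 0.17 × 183 = 31.1100
R₀ = 163.2400 + 78.7500 + 86.0200 + 31.1100 = 359.1200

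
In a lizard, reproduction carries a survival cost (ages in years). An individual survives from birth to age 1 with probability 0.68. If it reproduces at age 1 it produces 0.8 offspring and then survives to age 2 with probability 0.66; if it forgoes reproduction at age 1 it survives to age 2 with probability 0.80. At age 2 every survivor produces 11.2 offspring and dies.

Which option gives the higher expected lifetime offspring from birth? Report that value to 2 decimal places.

6.09

breed at age 1: R₀ = 0.68 × (0.8 + 0.66 × 11.2) = 0.68 × 8.1920 = 5.5706
delay to age 2: R₀ = 0.68 × (0.80 × 11.2) = 0.68 × 8.9600 = 6.0928
Higher: delay to age 2 (6.0928).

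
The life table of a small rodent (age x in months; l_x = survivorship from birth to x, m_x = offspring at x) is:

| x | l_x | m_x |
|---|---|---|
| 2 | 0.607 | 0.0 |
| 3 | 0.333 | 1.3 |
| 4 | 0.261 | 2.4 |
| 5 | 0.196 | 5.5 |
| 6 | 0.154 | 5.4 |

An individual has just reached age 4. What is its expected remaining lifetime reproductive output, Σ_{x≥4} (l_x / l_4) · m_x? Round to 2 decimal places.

l_4 = 0.261. Conditional survival from age 4 to x is l_x / l_4.
  x=4: (0.261/0.261) × 2.4 = 2.4000
  x=5: (0.196/0.261) × 5.5 = 4.1303
  x=6: (0.154/0.261) × 5.4 = 3.1862
Sum = 2.4000 + 4.1303 + 3.1862 = 9.7165

9.72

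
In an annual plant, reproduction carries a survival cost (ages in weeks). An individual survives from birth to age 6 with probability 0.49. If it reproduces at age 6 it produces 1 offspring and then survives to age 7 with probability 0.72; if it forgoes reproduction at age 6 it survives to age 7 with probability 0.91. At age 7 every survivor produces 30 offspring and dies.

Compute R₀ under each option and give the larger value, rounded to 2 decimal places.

breed at age 6: R₀ = 0.49 × (1 + 0.72 × 30) = 0.49 × 22.6000 = 11.0740
delay to age 7: R₀ = 0.49 × (0.91 × 30) = 0.49 × 27.3000 = 13.3770
Higher: delay to age 7 (13.3770).

13.38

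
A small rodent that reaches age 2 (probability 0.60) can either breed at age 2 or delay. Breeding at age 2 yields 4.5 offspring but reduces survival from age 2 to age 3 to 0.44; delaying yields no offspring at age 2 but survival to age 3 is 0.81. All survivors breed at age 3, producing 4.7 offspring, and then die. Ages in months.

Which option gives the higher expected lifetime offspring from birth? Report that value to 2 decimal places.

3.94

breed at age 2: R₀ = 0.60 × (4.5 + 0.44 × 4.7) = 0.60 × 6.5680 = 3.9408
delay to age 3: R₀ = 0.60 × (0.81 × 4.7) = 0.60 × 3.8070 = 2.2842
Higher: breed at age 2 (3.9408).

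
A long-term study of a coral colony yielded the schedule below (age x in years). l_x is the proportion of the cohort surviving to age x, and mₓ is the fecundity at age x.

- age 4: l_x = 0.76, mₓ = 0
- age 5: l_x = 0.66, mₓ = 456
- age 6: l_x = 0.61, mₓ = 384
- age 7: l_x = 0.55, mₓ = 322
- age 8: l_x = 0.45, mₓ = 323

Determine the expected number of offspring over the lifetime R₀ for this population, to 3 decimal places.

R₀ = Σ l_x mₓ:
  age 4: 0.76 × 0 = 0.0000
  age 5: 0.66 × 456 = 300.9600
  age 6: 0.61 × 384 = 234.2400
  age 7: 0.55 × 322 = 177.1000
  age 8: 0.45 × 323 = 145.3500
R₀ = 0.0000 + 300.9600 + 234.2400 + 177.1000 + 145.3500 = 857.6500

857.650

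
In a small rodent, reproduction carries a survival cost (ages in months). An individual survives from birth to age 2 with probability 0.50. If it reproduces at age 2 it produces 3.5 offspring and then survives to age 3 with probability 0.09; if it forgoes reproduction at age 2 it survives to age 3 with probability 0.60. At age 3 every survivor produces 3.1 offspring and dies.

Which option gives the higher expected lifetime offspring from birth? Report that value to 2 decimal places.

breed at age 2: R₀ = 0.50 × (3.5 + 0.09 × 3.1) = 0.50 × 3.7790 = 1.8895
delay to age 3: R₀ = 0.50 × (0.60 × 3.1) = 0.50 × 1.8600 = 0.9300
Higher: breed at age 2 (1.8895).

1.89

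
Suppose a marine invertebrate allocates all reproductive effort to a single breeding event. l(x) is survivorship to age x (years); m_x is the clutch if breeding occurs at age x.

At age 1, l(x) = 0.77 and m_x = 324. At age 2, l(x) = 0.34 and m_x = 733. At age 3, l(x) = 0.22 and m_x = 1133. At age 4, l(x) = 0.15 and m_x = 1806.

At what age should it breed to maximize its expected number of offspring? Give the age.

4

Expected offspring if breeding at age x = l(x) × m_x:
  age 1: 0.77 × 324 = 249.480
  age 2: 0.34 × 733 = 249.220
  age 3: 0.22 × 1133 = 249.260
  age 4: 0.15 × 1806 = 270.900
Maximum at age 4 (270.900).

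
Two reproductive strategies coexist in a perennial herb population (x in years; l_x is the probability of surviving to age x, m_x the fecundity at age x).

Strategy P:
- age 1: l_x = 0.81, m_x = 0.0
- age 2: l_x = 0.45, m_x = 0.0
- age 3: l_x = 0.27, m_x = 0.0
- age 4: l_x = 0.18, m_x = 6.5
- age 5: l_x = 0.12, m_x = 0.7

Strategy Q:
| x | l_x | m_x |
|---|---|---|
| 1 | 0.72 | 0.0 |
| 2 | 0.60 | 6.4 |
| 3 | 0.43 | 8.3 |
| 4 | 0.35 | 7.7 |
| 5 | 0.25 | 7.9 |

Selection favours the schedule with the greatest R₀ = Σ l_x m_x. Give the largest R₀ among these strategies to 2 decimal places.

12.08

Strategy P: R₀ = 0.81×0.0 + 0.45×0.0 + 0.27×0.0 + 0.18×6.5 + 0.12×0.7 = 1.2540
Strategy Q: R₀ = 0.72×0.0 + 0.60×6.4 + 0.43×8.3 + 0.35×7.7 + 0.25×7.9 = 12.0790
Highest R₀: strategy Q with 12.0790.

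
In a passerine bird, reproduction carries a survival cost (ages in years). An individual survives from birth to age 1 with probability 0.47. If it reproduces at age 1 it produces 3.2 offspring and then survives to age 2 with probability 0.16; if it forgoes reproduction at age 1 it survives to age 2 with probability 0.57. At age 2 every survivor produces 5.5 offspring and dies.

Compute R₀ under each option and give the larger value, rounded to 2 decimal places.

1.92

breed at age 1: R₀ = 0.47 × (3.2 + 0.16 × 5.5) = 0.47 × 4.0800 = 1.9176
delay to age 2: R₀ = 0.47 × (0.57 × 5.5) = 0.47 × 3.1350 = 1.4734
Higher: breed at age 1 (1.9176).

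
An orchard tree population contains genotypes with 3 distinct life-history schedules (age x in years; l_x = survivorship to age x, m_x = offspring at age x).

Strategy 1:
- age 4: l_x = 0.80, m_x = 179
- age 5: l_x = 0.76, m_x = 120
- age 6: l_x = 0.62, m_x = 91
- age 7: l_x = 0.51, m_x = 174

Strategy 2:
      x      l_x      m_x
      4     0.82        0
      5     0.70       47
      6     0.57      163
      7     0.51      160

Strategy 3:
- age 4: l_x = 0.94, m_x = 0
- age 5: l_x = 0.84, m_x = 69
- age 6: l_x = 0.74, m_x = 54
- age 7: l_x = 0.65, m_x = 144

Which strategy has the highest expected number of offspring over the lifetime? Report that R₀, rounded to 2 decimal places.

379.56

Strategy 1: R₀ = 0.80×179 + 0.76×120 + 0.62×91 + 0.51×174 = 379.5600
Strategy 2: R₀ = 0.82×0 + 0.70×47 + 0.57×163 + 0.51×160 = 207.4100
Strategy 3: R₀ = 0.94×0 + 0.84×69 + 0.74×54 + 0.65×144 = 191.5200
Highest R₀: strategy 1 with 379.5600.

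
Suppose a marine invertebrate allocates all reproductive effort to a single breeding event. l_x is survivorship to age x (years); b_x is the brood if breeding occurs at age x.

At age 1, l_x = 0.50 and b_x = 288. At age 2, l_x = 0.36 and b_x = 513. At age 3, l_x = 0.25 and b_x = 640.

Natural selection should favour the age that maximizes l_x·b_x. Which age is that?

2

Expected offspring if breeding at age x = l_x × b_x:
  age 1: 0.50 × 288 = 144.000
  age 2: 0.36 × 513 = 184.680
  age 3: 0.25 × 640 = 160.000
Maximum at age 2 (184.680).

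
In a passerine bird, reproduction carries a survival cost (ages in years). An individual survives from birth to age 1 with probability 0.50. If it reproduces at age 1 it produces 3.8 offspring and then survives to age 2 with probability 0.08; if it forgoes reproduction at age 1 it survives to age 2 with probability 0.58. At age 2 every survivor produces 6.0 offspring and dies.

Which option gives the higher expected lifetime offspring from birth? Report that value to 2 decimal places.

2.14

breed at age 1: R₀ = 0.50 × (3.8 + 0.08 × 6.0) = 0.50 × 4.2800 = 2.1400
delay to age 2: R₀ = 0.50 × (0.58 × 6.0) = 0.50 × 3.4800 = 1.7400
Higher: breed at age 1 (2.1400).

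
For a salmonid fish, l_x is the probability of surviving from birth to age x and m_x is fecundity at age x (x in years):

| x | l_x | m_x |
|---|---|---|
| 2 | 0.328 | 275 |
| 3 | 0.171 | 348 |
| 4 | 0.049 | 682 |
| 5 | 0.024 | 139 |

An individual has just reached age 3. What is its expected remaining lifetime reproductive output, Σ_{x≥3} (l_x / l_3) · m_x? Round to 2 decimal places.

l_3 = 0.171. Conditional survival from age 3 to x is l_x / l_3.
  x=3: (0.171/0.171) × 348 = 348.0000
  x=4: (0.049/0.171) × 682 = 195.4269
  x=5: (0.024/0.171) × 139 = 19.5088
Sum = 348.0000 + 195.4269 + 19.5088 = 562.9357

562.94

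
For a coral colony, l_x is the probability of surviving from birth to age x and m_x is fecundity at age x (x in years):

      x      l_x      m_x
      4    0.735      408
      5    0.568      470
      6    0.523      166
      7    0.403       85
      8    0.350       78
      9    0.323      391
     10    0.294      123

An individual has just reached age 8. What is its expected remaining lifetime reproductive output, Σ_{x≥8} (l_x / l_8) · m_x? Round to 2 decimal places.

l_8 = 0.350. Conditional survival from age 8 to x is l_x / l_8.
  x=8: (0.350/0.350) × 78 = 78.0000
  x=9: (0.323/0.350) × 391 = 360.8371
  x=10: (0.294/0.350) × 123 = 103.3200
Sum = 78.0000 + 360.8371 + 103.3200 = 542.1571

542.16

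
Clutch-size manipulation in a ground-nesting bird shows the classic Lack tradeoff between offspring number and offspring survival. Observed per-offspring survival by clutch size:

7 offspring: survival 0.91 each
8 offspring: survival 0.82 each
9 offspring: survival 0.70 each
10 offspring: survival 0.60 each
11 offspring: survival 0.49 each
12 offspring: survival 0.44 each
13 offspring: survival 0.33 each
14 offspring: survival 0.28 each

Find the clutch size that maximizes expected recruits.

Expected recruits = c × s(c):
  c=7: 7 × 0.91 = 6.370
  c=8: 8 × 0.82 = 6.560
  c=9: 9 × 0.70 = 6.300
  c=10: 10 × 0.60 = 6.000
  c=11: 11 × 0.49 = 5.390
  c=12: 12 × 0.44 = 5.280
  c=13: 13 × 0.33 = 4.290
  c=14: 14 × 0.28 = 3.920
Maximum at c = 8 (6.560 recruits).

8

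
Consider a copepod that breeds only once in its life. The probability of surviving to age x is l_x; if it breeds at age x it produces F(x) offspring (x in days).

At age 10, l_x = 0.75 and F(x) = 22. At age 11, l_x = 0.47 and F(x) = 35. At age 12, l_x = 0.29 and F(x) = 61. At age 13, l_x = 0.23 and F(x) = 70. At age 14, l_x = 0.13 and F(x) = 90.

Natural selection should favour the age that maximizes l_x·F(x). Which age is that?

12

Expected offspring if breeding at age x = l_x × F(x):
  age 10: 0.75 × 22 = 16.500
  age 11: 0.47 × 35 = 16.450
  age 12: 0.29 × 61 = 17.690
  age 13: 0.23 × 70 = 16.100
  age 14: 0.13 × 90 = 11.700
Maximum at age 12 (17.690).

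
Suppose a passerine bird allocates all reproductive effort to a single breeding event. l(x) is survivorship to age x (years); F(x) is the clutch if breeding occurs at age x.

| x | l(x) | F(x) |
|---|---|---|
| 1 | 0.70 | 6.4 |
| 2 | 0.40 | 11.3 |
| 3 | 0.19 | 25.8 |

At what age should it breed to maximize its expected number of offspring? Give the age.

Expected offspring if breeding at age x = l(x) × F(x):
  age 1: 0.70 × 6.4 = 4.480
  age 2: 0.40 × 11.3 = 4.520
  age 3: 0.19 × 25.8 = 4.902
Maximum at age 3 (4.902).

3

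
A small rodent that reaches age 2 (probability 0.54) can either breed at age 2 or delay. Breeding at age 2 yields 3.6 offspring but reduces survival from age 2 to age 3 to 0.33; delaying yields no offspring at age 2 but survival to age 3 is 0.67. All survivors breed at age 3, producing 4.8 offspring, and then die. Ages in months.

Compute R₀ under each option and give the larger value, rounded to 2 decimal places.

2.80

breed at age 2: R₀ = 0.54 × (3.6 + 0.33 × 4.8) = 0.54 × 5.1840 = 2.7994
delay to age 3: R₀ = 0.54 × (0.67 × 4.8) = 0.54 × 3.2160 = 1.7366
Higher: breed at age 2 (2.7994).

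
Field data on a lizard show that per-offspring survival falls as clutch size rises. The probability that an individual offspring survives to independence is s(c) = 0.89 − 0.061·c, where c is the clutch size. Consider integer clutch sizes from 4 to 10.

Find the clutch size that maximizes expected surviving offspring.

7

Expected surviving offspring = c × s(c):
  c=4: 4 × 0.646 = 2.584
  c=5: 5 × 0.585 = 2.925
  c=6: 6 × 0.524 = 3.144
  c=7: 7 × 0.463 = 3.241
  c=8: 8 × 0.402 = 3.216
  c=9: 9 × 0.341 = 3.069
  c=10: 10 × 0.280 = 2.800
Maximum at c = 7 (3.241 surviving offspring).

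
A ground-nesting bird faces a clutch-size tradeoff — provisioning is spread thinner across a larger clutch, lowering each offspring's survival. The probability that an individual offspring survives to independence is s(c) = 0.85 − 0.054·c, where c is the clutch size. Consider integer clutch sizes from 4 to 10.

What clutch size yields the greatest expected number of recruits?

8

Expected recruits = c × s(c):
  c=4: 4 × 0.634 = 2.536
  c=5: 5 × 0.580 = 2.900
  c=6: 6 × 0.526 = 3.156
  c=7: 7 × 0.472 = 3.304
  c=8: 8 × 0.418 = 3.344
  c=9: 9 × 0.364 = 3.276
  c=10: 10 × 0.310 = 3.100
Maximum at c = 8 (3.344 recruits).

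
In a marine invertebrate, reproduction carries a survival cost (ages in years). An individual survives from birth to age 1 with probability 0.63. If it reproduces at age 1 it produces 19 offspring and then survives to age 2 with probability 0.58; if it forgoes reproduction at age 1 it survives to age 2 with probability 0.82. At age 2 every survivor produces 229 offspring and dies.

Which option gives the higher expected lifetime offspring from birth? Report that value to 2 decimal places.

breed at age 1: R₀ = 0.63 × (19 + 0.58 × 229) = 0.63 × 151.8200 = 95.6466
delay to age 2: R₀ = 0.63 × (0.82 × 229) = 0.63 × 187.7800 = 118.3014
Higher: delay to age 2 (118.3014).

118.30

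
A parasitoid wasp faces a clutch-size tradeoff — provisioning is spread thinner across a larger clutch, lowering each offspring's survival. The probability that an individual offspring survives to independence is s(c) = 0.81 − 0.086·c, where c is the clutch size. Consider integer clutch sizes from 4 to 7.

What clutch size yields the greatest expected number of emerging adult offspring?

5

Expected emerging adult offspring = c × s(c):
  c=4: 4 × 0.466 = 1.864
  c=5: 5 × 0.380 = 1.900
  c=6: 6 × 0.294 = 1.764
  c=7: 7 × 0.208 = 1.456
Maximum at c = 5 (1.900 emerging adult offspring).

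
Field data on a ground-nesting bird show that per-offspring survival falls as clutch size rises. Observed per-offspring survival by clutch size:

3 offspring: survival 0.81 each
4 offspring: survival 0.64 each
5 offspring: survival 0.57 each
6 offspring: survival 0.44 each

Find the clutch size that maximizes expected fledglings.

Expected fledglings = c × s(c):
  c=3: 3 × 0.81 = 2.430
  c=4: 4 × 0.64 = 2.560
  c=5: 5 × 0.57 = 2.850
  c=6: 6 × 0.44 = 2.640
Maximum at c = 5 (2.850 fledglings).

5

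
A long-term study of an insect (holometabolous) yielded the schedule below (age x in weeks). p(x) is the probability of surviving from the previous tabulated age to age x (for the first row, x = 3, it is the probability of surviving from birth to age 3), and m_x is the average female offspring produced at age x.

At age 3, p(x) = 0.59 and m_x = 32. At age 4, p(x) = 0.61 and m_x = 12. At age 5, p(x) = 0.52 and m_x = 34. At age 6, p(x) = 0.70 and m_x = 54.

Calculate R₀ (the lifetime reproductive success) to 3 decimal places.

36.636

Survivorship from birth: l_x = p_3·p_4·…·p_x.
  l_3 = 0.59000
  l_4 = 0.35990
  l_5 = 0.18715
  l_6 = 0.13100
R₀ = Σ l_x m_x:
  age 3: 0.59000 × 32 = 18.8800
  age 4: 0.35990 × 12 = 4.3188
  age 5: 0.18715 × 34 = 6.3631
  age 6: 0.13100 × 54 = 7.0740
R₀ = 18.8800 + 4.3188 + 6.3631 + 7.0740 = 36.6359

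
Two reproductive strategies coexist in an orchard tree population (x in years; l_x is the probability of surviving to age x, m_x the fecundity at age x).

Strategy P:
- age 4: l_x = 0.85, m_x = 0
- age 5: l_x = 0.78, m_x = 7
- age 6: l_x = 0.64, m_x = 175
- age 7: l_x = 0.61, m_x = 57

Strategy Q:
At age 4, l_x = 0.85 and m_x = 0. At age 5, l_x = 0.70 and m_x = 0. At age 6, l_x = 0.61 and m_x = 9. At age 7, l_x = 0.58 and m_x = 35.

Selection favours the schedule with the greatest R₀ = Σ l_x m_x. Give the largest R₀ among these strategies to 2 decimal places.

Strategy P: R₀ = 0.85×0 + 0.78×7 + 0.64×175 + 0.61×57 = 152.2300
Strategy Q: R₀ = 0.85×0 + 0.70×0 + 0.61×9 + 0.58×35 = 25.7900
Highest R₀: strategy P with 152.2300.

152.23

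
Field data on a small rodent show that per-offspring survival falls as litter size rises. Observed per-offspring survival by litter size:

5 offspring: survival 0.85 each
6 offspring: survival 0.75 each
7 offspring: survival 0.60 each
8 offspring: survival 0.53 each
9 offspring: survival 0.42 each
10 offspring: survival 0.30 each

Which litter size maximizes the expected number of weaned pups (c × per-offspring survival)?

6

Expected weaned pups = c × s(c):
  c=5: 5 × 0.85 = 4.250
  c=6: 6 × 0.75 = 4.500
  c=7: 7 × 0.60 = 4.200
  c=8: 8 × 0.53 = 4.240
  c=9: 9 × 0.42 = 3.780
  c=10: 10 × 0.30 = 3.000
Maximum at c = 6 (4.500 weaned pups).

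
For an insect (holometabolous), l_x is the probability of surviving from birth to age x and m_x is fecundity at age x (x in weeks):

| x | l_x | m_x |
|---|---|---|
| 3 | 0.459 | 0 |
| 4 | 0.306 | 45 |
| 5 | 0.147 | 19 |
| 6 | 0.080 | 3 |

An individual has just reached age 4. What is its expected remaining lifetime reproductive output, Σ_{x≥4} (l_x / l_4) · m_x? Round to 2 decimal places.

54.91

l_4 = 0.306. Conditional survival from age 4 to x is l_x / l_4.
  x=4: (0.306/0.306) × 45 = 45.0000
  x=5: (0.147/0.306) × 19 = 9.1275
  x=6: (0.080/0.306) × 3 = 0.7843
Sum = 45.0000 + 9.1275 + 0.7843 = 54.9118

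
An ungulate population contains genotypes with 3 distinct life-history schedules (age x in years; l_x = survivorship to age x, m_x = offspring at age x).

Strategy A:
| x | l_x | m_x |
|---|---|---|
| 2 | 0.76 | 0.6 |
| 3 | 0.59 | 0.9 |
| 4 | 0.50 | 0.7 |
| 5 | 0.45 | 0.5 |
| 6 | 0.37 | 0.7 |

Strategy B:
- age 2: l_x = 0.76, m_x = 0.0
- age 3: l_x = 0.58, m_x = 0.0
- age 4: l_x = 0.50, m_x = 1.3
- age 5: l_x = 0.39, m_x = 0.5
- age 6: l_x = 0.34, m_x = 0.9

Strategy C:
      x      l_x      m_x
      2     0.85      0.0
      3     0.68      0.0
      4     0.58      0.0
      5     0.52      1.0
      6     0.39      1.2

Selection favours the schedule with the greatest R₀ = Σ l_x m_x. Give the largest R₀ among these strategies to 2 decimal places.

Strategy A: R₀ = 0.76×0.6 + 0.59×0.9 + 0.50×0.7 + 0.45×0.5 + 0.37×0.7 = 1.8210
Strategy B: R₀ = 0.76×0.0 + 0.58×0.0 + 0.50×1.3 + 0.39×0.5 + 0.34×0.9 = 1.1510
Strategy C: R₀ = 0.85×0.0 + 0.68×0.0 + 0.58×0.0 + 0.52×1.0 + 0.39×1.2 = 0.9880
Highest R₀: strategy A with 1.8210.

1.82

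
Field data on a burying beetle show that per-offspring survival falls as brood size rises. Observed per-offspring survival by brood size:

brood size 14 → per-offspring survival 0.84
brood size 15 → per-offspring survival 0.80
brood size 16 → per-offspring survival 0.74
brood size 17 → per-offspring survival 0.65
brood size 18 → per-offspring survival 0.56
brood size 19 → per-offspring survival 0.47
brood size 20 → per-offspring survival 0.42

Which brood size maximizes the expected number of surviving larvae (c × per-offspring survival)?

Expected surviving larvae = c × s(c):
  c=14: 14 × 0.84 = 11.760
  c=15: 15 × 0.80 = 12.000
  c=16: 16 × 0.74 = 11.840
  c=17: 17 × 0.65 = 11.050
  c=18: 18 × 0.56 = 10.080
  c=19: 19 × 0.47 = 8.930
  c=20: 20 × 0.42 = 8.400
Maximum at c = 15 (12.000 surviving larvae).

15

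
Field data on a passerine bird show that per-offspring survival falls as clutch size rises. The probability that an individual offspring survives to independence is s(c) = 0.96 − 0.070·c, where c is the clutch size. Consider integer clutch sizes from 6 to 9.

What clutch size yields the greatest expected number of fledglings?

Expected fledglings = c × s(c):
  c=6: 6 × 0.540 = 3.240
  c=7: 7 × 0.470 = 3.290
  c=8: 8 × 0.400 = 3.200
  c=9: 9 × 0.330 = 2.970
Maximum at c = 7 (3.290 fledglings).

7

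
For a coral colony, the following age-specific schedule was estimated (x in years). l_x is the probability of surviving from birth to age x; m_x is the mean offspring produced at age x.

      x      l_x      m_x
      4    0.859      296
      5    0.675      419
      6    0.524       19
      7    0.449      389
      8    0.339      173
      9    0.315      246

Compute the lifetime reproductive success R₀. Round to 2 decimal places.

857.84

R₀ = Σ l_x m_x:
  age 4: 0.859 × 296 = 254.2640
  age 5: 0.675 × 419 = 282.8250
  age 6: 0.524 × 19 = 9.9560
  age 7: 0.449 × 389 = 174.6610
  age 8: 0.339 × 173 = 58.6470
  age 9: 0.315 × 246 = 77.4900
R₀ = 254.2640 + 282.8250 + 9.9560 + 174.6610 + 58.6470 + 77.4900 = 857.8430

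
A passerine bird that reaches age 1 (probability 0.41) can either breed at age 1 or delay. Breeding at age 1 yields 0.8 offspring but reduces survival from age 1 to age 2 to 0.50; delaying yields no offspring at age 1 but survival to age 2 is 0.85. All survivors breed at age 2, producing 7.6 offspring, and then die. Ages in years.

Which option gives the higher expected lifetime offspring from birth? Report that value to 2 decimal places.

2.65

breed at age 1: R₀ = 0.41 × (0.8 + 0.50 × 7.6) = 0.41 × 4.6000 = 1.8860
delay to age 2: R₀ = 0.41 × (0.85 × 7.6) = 0.41 × 6.4600 = 2.6486
Higher: delay to age 2 (2.6486).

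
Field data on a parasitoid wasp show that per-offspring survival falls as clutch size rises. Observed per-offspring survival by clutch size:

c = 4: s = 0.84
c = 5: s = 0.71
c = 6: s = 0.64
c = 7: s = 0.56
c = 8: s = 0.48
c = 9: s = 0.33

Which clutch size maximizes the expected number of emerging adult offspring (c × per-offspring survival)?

7

Expected emerging adult offspring = c × s(c):
  c=4: 4 × 0.84 = 3.360
  c=5: 5 × 0.71 = 3.550
  c=6: 6 × 0.64 = 3.840
  c=7: 7 × 0.56 = 3.920
  c=8: 8 × 0.48 = 3.840
  c=9: 9 × 0.33 = 2.970
Maximum at c = 7 (3.920 emerging adult offspring).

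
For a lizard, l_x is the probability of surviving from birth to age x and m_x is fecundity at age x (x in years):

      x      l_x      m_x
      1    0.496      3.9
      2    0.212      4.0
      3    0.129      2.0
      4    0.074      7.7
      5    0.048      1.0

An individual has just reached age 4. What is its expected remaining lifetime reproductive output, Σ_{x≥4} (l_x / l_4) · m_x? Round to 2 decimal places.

8.35

l_4 = 0.074. Conditional survival from age 4 to x is l_x / l_4.
  x=4: (0.074/0.074) × 7.7 = 7.7000
  x=5: (0.048/0.074) × 1.0 = 0.6486
Sum = 7.7000 + 0.6486 = 8.3486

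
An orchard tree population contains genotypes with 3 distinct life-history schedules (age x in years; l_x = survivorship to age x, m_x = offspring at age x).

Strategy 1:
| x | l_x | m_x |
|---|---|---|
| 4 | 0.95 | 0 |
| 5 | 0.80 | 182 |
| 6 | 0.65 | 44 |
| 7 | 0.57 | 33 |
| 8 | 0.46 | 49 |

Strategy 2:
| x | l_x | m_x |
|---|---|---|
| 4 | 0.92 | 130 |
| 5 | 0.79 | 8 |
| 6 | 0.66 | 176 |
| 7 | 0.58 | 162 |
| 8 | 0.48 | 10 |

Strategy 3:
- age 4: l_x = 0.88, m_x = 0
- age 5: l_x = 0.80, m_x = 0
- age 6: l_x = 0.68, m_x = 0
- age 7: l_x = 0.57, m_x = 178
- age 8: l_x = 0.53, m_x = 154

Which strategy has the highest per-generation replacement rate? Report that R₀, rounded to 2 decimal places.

340.84

Strategy 1: R₀ = 0.95×0 + 0.80×182 + 0.65×44 + 0.57×33 + 0.46×49 = 215.5500
Strategy 2: R₀ = 0.92×130 + 0.79×8 + 0.66×176 + 0.58×162 + 0.48×10 = 340.8400
Strategy 3: R₀ = 0.88×0 + 0.80×0 + 0.68×0 + 0.57×178 + 0.53×154 = 183.0800
Highest R₀: strategy 2 with 340.8400.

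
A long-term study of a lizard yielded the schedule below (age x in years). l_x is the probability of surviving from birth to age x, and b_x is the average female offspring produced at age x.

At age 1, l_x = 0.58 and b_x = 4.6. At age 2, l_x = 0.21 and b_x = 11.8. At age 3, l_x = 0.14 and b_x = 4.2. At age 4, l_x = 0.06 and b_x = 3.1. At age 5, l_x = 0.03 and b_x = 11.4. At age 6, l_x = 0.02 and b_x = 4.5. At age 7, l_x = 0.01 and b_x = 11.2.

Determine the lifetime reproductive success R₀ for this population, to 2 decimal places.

6.46

R₀ = Σ l_x b_x:
  age 1: 0.58 × 4.6 = 2.6680
  age 2: 0.21 × 11.8 = 2.4780
  age 3: 0.14 × 4.2 = 0.5880
  age 4: 0.06 × 3.1 = 0.1860
  age 5: 0.03 × 11.4 = 0.3420
  age 6: 0.02 × 4.5 = 0.0900
  age 7: 0.01 × 11.2 = 0.1120
R₀ = 2.6680 + 2.4780 + 0.5880 + 0.1860 + 0.3420 + 0.0900 + 0.1120 = 6.4640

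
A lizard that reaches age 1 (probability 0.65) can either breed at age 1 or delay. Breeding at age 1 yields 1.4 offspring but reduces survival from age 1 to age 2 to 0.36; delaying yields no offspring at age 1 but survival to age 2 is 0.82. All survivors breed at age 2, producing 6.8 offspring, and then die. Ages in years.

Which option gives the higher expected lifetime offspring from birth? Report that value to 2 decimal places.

3.62

breed at age 1: R₀ = 0.65 × (1.4 + 0.36 × 6.8) = 0.65 × 3.8480 = 2.5012
delay to age 2: R₀ = 0.65 × (0.82 × 6.8) = 0.65 × 5.5760 = 3.6244
Higher: delay to age 2 (3.6244).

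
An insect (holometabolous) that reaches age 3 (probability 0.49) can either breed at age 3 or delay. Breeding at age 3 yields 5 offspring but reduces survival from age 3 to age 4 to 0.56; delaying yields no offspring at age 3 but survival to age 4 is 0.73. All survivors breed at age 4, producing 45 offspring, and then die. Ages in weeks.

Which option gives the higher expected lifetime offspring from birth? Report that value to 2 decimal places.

16.10

breed at age 3: R₀ = 0.49 × (5 + 0.56 × 45) = 0.49 × 30.2000 = 14.7980
delay to age 4: R₀ = 0.49 × (0.73 × 45) = 0.49 × 32.8500 = 16.0965
Higher: delay to age 4 (16.0965).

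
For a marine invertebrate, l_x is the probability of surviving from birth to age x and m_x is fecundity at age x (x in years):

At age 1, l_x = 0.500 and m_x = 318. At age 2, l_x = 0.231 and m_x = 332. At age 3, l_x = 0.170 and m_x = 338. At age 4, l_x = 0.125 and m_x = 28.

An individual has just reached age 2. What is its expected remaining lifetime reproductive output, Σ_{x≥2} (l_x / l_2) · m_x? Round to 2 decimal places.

l_2 = 0.231. Conditional survival from age 2 to x is l_x / l_2.
  x=2: (0.231/0.231) × 332 = 332.0000
  x=3: (0.170/0.231) × 338 = 248.7446
  x=4: (0.125/0.231) × 28 = 15.1515
Sum = 332.0000 + 248.7446 + 15.1515 = 595.8961

595.90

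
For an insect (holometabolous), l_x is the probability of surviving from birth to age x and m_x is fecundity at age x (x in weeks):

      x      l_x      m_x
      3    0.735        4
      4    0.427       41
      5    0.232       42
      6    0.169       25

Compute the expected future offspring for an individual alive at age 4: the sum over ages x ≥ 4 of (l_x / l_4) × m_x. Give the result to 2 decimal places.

l_4 = 0.427. Conditional survival from age 4 to x is l_x / l_4.
  x=4: (0.427/0.427) × 41 = 41.0000
  x=5: (0.232/0.427) × 42 = 22.8197
  x=6: (0.169/0.427) × 25 = 9.8946
Sum = 41.0000 + 22.8197 + 9.8946 = 73.7143

73.71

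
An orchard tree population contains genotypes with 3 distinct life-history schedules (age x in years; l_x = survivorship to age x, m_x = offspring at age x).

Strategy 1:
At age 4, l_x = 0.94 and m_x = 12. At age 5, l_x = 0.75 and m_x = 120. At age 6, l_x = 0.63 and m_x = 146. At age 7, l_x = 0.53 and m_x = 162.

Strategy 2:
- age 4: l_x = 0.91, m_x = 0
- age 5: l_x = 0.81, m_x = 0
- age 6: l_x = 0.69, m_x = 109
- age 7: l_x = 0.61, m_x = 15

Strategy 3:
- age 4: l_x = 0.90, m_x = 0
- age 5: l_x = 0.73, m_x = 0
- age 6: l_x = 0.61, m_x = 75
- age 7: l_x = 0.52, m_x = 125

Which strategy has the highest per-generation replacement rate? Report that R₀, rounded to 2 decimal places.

279.12

Strategy 1: R₀ = 0.94×12 + 0.75×120 + 0.63×146 + 0.53×162 = 279.1200
Strategy 2: R₀ = 0.91×0 + 0.81×0 + 0.69×109 + 0.61×15 = 84.3600
Strategy 3: R₀ = 0.90×0 + 0.73×0 + 0.61×75 + 0.52×125 = 110.7500
Highest R₀: strategy 1 with 279.1200.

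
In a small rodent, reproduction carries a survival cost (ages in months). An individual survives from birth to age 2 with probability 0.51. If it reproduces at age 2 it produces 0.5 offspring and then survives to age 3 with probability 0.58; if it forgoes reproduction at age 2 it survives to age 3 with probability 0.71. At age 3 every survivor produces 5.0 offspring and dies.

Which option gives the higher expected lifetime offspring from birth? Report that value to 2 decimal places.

1.81

breed at age 2: R₀ = 0.51 × (0.5 + 0.58 × 5.0) = 0.51 × 3.4000 = 1.7340
delay to age 3: R₀ = 0.51 × (0.71 × 5.0) = 0.51 × 3.5500 = 1.8105
Higher: delay to age 3 (1.8105).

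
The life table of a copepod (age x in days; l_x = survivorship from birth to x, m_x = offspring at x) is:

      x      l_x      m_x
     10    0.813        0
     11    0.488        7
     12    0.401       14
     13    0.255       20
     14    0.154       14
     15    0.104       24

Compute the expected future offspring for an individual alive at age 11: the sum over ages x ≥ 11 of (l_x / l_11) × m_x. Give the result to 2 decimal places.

l_11 = 0.488. Conditional survival from age 11 to x is l_x / l_11.
  x=11: (0.488/0.488) × 7 = 7.0000
  x=12: (0.401/0.488) × 14 = 11.5041
  x=13: (0.255/0.488) × 20 = 10.4508
  x=14: (0.154/0.488) × 14 = 4.4180
  x=15: (0.104/0.488) × 24 = 5.1148
Sum = 7.0000 + 11.5041 + 10.4508 + 4.4180 + 5.1148 = 38.4877

38.49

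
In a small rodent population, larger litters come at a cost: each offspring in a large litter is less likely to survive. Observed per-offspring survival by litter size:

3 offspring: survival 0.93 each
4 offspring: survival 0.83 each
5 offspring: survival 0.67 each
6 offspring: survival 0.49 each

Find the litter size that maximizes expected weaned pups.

5

Expected weaned pups = c × s(c):
  c=3: 3 × 0.93 = 2.790
  c=4: 4 × 0.83 = 3.320
  c=5: 5 × 0.67 = 3.350
  c=6: 6 × 0.49 = 2.940
Maximum at c = 5 (3.350 weaned pups).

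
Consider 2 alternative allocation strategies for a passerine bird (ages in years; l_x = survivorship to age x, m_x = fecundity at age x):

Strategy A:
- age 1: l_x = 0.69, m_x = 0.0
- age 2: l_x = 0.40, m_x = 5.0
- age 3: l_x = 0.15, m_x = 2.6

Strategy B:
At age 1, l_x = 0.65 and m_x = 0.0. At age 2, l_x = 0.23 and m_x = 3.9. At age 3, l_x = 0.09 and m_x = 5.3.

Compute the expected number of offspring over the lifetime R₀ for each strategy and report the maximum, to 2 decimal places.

2.39

Strategy A: R₀ = 0.69×0.0 + 0.40×5.0 + 0.15×2.6 = 2.3900
Strategy B: R₀ = 0.65×0.0 + 0.23×3.9 + 0.09×5.3 = 1.3740
Highest R₀: strategy A with 2.3900.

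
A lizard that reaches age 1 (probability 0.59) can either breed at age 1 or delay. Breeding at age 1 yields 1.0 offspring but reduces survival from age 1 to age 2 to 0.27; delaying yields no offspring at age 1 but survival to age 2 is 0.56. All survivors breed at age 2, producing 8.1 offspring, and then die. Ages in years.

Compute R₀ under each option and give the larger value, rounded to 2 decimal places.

2.68

breed at age 1: R₀ = 0.59 × (1.0 + 0.27 × 8.1) = 0.59 × 3.1870 = 1.8803
delay to age 2: R₀ = 0.59 × (0.56 × 8.1) = 0.59 × 4.5360 = 2.6762
Higher: delay to age 2 (2.6762).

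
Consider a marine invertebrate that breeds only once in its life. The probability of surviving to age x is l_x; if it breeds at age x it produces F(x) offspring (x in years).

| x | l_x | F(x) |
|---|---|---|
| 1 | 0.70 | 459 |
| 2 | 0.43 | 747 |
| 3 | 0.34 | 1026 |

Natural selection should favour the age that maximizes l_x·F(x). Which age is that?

Expected offspring if breeding at age x = l_x × F(x):
  age 1: 0.70 × 459 = 321.300
  age 2: 0.43 × 747 = 321.210
  age 3: 0.34 × 1026 = 348.840
Maximum at age 3 (348.840).

3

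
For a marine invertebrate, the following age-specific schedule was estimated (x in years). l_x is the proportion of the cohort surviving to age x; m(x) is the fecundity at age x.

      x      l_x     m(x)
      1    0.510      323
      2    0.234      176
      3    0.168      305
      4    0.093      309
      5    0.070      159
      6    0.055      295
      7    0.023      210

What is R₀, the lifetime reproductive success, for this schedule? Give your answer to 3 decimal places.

R₀ = Σ l_x m(x):
  age 1: 0.510 × 323 = 164.7300
  age 2: 0.234 × 176 = 41.1840
  age 3: 0.168 × 305 = 51.2400
  age 4: 0.093 × 309 = 28.7370
  age 5: 0.070 × 159 = 11.1300
  age 6: 0.055 × 295 = 16.2250
  age 7: 0.023 × 210 = 4.8300
R₀ = 164.7300 + 41.1840 + 51.2400 + 28.7370 + 11.1300 + 16.2250 + 4.8300 = 318.0760

318.076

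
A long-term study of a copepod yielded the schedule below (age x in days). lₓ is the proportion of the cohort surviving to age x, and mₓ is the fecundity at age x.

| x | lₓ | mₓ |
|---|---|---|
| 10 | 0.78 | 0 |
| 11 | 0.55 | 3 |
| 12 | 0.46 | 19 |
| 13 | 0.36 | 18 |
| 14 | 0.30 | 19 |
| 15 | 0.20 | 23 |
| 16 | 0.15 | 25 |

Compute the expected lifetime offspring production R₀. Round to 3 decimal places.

30.920

R₀ = Σ lₓ mₓ:
  age 10: 0.78 × 0 = 0.0000
  age 11: 0.55 × 3 = 1.6500
  age 12: 0.46 × 19 = 8.7400
  age 13: 0.36 × 18 = 6.4800
  age 14: 0.30 × 19 = 5.7000
  age 15: 0.20 × 23 = 4.6000
  age 16: 0.15 × 25 = 3.7500
R₀ = 0.0000 + 1.6500 + 8.7400 + 6.4800 + 5.7000 + 4.6000 + 3.7500 = 30.9200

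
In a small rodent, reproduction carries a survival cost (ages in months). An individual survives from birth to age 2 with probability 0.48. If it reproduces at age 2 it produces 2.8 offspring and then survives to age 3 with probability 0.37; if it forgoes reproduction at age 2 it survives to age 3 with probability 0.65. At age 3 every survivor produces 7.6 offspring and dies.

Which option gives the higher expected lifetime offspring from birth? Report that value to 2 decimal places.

breed at age 2: R₀ = 0.48 × (2.8 + 0.37 × 7.6) = 0.48 × 5.6120 = 2.6938
delay to age 3: R₀ = 0.48 × (0.65 × 7.6) = 0.48 × 4.9400 = 2.3712
Higher: breed at age 2 (2.6938).

2.69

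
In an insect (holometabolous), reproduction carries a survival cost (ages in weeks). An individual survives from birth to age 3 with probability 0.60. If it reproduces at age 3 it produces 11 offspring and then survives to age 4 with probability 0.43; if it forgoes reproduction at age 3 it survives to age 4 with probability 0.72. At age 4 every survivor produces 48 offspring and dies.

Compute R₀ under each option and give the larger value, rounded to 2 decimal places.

20.74

breed at age 3: R₀ = 0.60 × (11 + 0.43 × 48) = 0.60 × 31.6400 = 18.9840
delay to age 4: R₀ = 0.60 × (0.72 × 48) = 0.60 × 34.5600 = 20.7360
Higher: delay to age 4 (20.7360).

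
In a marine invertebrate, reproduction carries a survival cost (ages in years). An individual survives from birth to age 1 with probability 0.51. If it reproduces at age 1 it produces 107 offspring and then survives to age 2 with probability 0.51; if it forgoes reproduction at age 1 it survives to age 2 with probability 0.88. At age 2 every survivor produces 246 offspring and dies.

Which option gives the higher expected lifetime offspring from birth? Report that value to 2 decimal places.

breed at age 1: R₀ = 0.51 × (107 + 0.51 × 246) = 0.51 × 232.4600 = 118.5546
delay to age 2: R₀ = 0.51 × (0.88 × 246) = 0.51 × 216.4800 = 110.4048
Higher: breed at age 1 (118.5546).

118.55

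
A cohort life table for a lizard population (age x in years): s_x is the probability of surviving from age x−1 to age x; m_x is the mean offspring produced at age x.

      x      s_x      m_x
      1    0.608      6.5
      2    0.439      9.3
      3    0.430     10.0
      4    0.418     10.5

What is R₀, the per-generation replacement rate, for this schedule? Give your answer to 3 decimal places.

8.086

Survivorship from birth: l_x = s_1·s_2·…·s_x.
  l_1 = 0.60800
  l_2 = 0.26691
  l_3 = 0.11477
  l_4 = 0.04797
R₀ = Σ l_x m_x:
  age 1: 0.60800 × 6.5 = 3.9520
  age 2: 0.26691 × 9.3 = 2.4823
  age 3: 0.11477 × 10.0 = 1.1477
  age 4: 0.04797 × 10.5 = 0.5037
R₀ = 3.9520 + 2.4823 + 1.1477 + 0.5037 = 8.0856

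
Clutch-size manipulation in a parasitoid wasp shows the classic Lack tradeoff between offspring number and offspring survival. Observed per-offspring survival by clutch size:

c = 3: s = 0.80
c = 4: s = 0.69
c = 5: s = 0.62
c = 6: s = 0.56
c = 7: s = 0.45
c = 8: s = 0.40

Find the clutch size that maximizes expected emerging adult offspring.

Expected emerging adult offspring = c × s(c):
  c=3: 3 × 0.80 = 2.400
  c=4: 4 × 0.69 = 2.760
  c=5: 5 × 0.62 = 3.100
  c=6: 6 × 0.56 = 3.360
  c=7: 7 × 0.45 = 3.150
  c=8: 8 × 0.40 = 3.200
Maximum at c = 6 (3.360 emerging adult offspring).

6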